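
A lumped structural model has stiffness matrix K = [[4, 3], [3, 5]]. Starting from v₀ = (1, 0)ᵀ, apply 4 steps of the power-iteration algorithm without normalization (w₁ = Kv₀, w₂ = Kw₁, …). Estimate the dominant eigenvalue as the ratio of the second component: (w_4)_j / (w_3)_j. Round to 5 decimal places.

w1 = Kv₀ = (4, 3)
w2 = Kw1 = (25, 27)
w3 = Kw2 = (181, 210)
w4 = Kw3 = (1354, 1593)
Ratio at component: 1593 / 210 = 7.58571

λ ≈ 7.58571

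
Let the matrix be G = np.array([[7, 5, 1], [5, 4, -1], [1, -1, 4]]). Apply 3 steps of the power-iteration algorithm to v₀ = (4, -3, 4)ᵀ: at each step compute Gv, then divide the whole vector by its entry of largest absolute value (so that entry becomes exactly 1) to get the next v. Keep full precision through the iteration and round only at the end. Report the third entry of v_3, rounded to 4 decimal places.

0.3094

Gv0 = (17.00000, 4.00000, 23.00000); divide by 23.00000 → v1 = (0.73913, 0.17391, 1.00000)
Gv1 = (7.04348, 3.39130, 4.56522); divide by 7.04348 → v2 = (1.00000, 0.48148, 0.64815)
Gv2 = (10.05556, 6.27778, 3.11111); divide by 10.05556 → v3 = (1.00000, 0.62431, 0.30939)
Requested entry of v3: 504/1629 = 0.3094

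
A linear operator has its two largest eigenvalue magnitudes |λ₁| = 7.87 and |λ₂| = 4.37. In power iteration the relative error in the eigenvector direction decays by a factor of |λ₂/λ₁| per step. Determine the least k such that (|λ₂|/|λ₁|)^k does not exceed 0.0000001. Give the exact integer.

|λ₂/λ₁| = 4.37/7.87 = 0.55527
Need k ≥ ln(0.0000001) / ln(0.55527) = -16.1181 / -0.5883 ≈ 27.398
Smallest integer k satisfying the bound: 28

28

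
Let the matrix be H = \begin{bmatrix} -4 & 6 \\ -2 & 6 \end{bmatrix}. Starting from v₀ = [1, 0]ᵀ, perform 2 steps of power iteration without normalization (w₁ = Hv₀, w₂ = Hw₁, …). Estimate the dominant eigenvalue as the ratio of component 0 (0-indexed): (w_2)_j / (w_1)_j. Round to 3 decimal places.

w1 = Hv₀ = (-4, -2)
w2 = Hw1 = (4, -4)
Ratio at component: 4 / -4 = -1.000

λ ≈ -1.000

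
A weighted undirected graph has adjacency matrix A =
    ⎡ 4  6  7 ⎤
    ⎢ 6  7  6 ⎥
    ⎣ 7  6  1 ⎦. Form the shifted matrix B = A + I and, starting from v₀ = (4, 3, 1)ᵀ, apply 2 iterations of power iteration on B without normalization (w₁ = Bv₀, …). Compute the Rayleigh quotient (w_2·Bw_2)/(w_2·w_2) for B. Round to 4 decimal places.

B = A + I has rows (5, 6, 7); (6, 8, 6); (7, 6, 2)
w1 = Bv₀ = (45, 54, 48)
w2 = Bw1 = (885, 990, 735)
Bw2 = (15510, 17640, 13605)
w2·Bw2 = 41189625; w2·w2 = 2303550; μ ≈ 41189625/2303550 = 17.8809

17.8809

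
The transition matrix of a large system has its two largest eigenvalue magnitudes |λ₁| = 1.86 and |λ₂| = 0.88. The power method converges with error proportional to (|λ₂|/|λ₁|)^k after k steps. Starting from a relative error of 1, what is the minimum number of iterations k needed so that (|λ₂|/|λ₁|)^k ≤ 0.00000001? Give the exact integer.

|λ₂/λ₁| = 0.88/1.86 = 0.47312
Need k ≥ ln(0.00000001) / ln(0.47312) = -18.4207 / -0.7484 ≈ 24.613
Smallest integer k satisfying the bound: 25

25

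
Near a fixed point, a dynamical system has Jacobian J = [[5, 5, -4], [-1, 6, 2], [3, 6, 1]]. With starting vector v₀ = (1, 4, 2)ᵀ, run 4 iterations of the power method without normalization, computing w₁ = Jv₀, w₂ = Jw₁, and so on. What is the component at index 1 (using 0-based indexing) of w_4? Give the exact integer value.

12565

w1 = Jv₀ = (5·1 + 5·4 + (-4)·2; (-1)·1 + 6·4 + 2·2; 3·1 + 6·4 + 1·2) = (17, 27, 29)
w2 = Jw1 = (5·17 + 5·27 + (-4)·29; (-1)·17 + 6·27 + 2·29; 3·17 + 6·27 + 1·29) = (104, 203, 242)
w3 = Jw2 = (567, 1598, 1772)
w4 = Jw3 = (3737, 12565, 13061)
The requested component of w4 is 12565.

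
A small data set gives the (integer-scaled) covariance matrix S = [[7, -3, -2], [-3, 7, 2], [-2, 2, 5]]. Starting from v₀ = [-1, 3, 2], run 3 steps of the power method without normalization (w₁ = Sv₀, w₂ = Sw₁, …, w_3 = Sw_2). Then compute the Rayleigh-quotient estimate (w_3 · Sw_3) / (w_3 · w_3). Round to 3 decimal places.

λ ≈ 11.272

w1 = Sv₀ = (7·(-1) + (-3)·3 + (-2)·2; (-3)·(-1) + 7·3 + 2·2; (-2)·(-1) + 2·3 + 5·2) = (-20, 28, 18)
w2 = Sw1 = (7·(-20) + (-3)·28 + (-2)·18; (-3)·(-20) + 7·28 + 2·18; (-2)·(-20) + 2·28 + 5·18) = (-260, 292, 186)
w3 = Sw2 = (-3068, 3196, 2034)
Sw3 = (-35132, 35644, 22698)
w3·Sw3 = (-3068)·(-35132) + 3196·35644 + 2034·22698 = 267870932; w3·w3 = (-3068)·(-3068) + 3196·3196 + 2034·2034 = 23764196
λ ≈ 267870932/23764196 = 11.272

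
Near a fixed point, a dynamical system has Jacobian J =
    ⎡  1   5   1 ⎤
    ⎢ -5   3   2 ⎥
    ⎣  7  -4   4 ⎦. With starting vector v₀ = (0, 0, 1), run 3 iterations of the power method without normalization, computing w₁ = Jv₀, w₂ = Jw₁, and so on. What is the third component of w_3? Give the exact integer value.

129

w1 = Jv₀ = (1·0 + 5·0 + 1·1; (-5)·0 + 3·0 + 2·1; 7·0 + (-4)·0 + 4·1) = (1, 2, 4)
w2 = Jw1 = (1·1 + 5·2 + 1·4; (-5)·1 + 3·2 + 2·4; 7·1 + (-4)·2 + 4·4) = (15, 9, 15)
w3 = Jw2 = (75, -18, 129)
The requested component of w3 is 129.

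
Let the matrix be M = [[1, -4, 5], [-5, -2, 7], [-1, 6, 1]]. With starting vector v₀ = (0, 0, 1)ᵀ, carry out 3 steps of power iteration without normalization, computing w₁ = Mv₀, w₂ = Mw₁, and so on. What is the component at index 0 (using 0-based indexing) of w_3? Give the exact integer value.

w1 = Mv₀ = (1·0 + (-4)·0 + 5·1; (-5)·0 + (-2)·0 + 7·1; (-1)·0 + 6·0 + 1·1) = (5, 7, 1)
w2 = Mw1 = (1·5 + (-4)·7 + 5·1; (-5)·5 + (-2)·7 + 7·1; (-1)·5 + 6·7 + 1·1) = (-18, -32, 38)
w3 = Mw2 = (300, 420, -136)
The requested component of w3 is 300.

300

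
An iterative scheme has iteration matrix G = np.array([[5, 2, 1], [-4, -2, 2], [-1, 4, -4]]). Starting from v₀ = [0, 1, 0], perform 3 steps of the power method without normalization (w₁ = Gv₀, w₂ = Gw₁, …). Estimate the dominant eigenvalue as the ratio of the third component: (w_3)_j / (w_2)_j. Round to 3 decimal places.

λ ≈ -4.231

w1 = Gv₀ = (2, -2, 4)
w2 = Gw1 = (10, 4, -26)
w3 = Gw2 = (32, -100, 110)
Ratio at component: 110 / -26 = -4.231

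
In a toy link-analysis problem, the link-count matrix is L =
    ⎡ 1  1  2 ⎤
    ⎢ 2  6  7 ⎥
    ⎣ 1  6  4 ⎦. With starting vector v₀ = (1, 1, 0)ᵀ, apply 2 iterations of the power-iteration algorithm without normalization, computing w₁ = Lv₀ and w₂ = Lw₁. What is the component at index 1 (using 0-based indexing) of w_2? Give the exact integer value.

101

w1 = Lv₀ = (1·1 + 1·1 + 2·0; 2·1 + 6·1 + 7·0; 1·1 + 6·1 + 4·0) = (2, 8, 7)
w2 = Lw1 = (1·2 + 1·8 + 2·7; 2·2 + 6·8 + 7·7; 1·2 + 6·8 + 4·7) = (24, 101, 78)
The requested component of w2 is 101.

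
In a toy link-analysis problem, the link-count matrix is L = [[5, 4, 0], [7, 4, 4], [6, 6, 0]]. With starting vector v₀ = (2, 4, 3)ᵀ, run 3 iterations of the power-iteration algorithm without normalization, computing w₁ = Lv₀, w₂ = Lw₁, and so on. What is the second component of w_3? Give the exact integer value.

5694

w1 = Lv₀ = (5·2 + 4·4 + 0·3; 7·2 + 4·4 + 4·3; 6·2 + 6·4 + 0·3) = (26, 42, 36)
w2 = Lw1 = (5·26 + 4·42 + 0·36; 7·26 + 4·42 + 4·36; 6·26 + 6·42 + 0·36) = (298, 494, 408)
w3 = Lw2 = (3466, 5694, 4752)
The requested component of w3 is 5694.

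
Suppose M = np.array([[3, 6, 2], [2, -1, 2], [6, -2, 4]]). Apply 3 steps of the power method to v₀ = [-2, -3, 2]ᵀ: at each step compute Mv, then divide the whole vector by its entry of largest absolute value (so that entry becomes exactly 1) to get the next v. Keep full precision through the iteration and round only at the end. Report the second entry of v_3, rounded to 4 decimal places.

Mv0 = (-20.00000, 3.00000, 2.00000); divide by -20.00000 → v1 = (1.00000, -0.15000, -0.10000)
Mv1 = (1.90000, 1.95000, 5.90000); divide by 5.90000 → v2 = (0.32203, 0.33051, 1.00000)
Mv2 = (4.94915, 2.31356, 5.27119); divide by 5.27119 → v3 = (0.93891, 0.43891, 1.00000)
Requested entry of v3: -273/-622 = 0.4389

0.4389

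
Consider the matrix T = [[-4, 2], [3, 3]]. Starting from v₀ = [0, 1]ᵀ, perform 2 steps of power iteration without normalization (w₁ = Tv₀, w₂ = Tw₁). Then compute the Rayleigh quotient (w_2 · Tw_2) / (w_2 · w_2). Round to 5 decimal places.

λ ≈ 2.22271

w1 = Tv₀ = ((-4)·0 + 2·1; 3·0 + 3·1) = (2, 3)
w2 = Tw1 = ((-4)·2 + 2·3; 3·2 + 3·3) = (-2, 15)
Tw2 = (38, 39)
w2·Tw2 = (-2)·38 + 15·39 = 509; w2·w2 = (-2)·(-2) + 15·15 = 229
λ ≈ 509/229 = 2.22271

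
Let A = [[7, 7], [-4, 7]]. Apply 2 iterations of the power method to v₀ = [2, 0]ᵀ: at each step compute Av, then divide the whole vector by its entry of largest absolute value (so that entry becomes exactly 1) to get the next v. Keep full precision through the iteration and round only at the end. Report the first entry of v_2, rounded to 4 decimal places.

Av0 = (14.00000, -8.00000); divide by 14.00000 → v1 = (1.00000, -0.57143)
Av1 = (3.00000, -8.00000); divide by -8.00000 → v2 = (-0.37500, 1.00000)
Requested entry of v2: 42/-112 = -0.3750

-0.3750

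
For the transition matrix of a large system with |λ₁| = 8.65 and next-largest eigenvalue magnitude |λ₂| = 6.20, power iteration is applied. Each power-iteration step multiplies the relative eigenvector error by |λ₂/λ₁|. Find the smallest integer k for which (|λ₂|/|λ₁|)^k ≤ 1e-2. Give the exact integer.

|λ₂/λ₁| = 6.20/8.65 = 0.71676
Need k ≥ ln(1e-2) / ln(0.71676) = -4.6052 / -0.3330 ≈ 13.829
Smallest integer k satisfying the bound: 14

14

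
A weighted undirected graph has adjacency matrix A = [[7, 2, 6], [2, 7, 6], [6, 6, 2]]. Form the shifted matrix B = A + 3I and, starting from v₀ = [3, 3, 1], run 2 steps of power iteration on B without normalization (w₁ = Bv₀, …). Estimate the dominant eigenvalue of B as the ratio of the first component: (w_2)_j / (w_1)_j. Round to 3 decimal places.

B = A + 3I has rows (10, 2, 6); (2, 10, 6); (6, 6, 5)
w1 = Bv₀ = (10·3 + 2·3 + 6·1; 2·3 + 10·3 + 6·1; 6·3 + 6·3 + 5·1) = (42, 42, 41)
w2 = Bw1 = (10·42 + 2·42 + 6·41; 2·42 + 10·42 + 6·41; 6·42 + 6·42 + 5·41) = (750, 750, 709)
Ratio: 750/42 = 17.857

μ ≈ 17.857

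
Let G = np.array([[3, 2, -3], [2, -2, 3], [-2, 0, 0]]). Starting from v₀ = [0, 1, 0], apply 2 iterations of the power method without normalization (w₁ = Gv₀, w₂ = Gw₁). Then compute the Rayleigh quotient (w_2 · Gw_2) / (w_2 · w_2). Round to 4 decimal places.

-1.2857

w1 = Gv₀ = (3·0 + 2·1 + (-3)·0; 2·0 + (-2)·1 + 3·0; (-2)·0 + 0·1 + 0·0) = (2, -2, 0)
w2 = Gw1 = (3·2 + 2·(-2) + (-3)·0; 2·2 + (-2)·(-2) + 3·0; (-2)·2 + 0·(-2) + 0·0) = (2, 8, -4)
Gw2 = (34, -24, -4)
w2·Gw2 = 2·34 + 8·(-24) + (-4)·(-4) = -108; w2·w2 = 2·2 + 8·8 + (-4)·(-4) = 84
λ ≈ -108/84 = -1.2857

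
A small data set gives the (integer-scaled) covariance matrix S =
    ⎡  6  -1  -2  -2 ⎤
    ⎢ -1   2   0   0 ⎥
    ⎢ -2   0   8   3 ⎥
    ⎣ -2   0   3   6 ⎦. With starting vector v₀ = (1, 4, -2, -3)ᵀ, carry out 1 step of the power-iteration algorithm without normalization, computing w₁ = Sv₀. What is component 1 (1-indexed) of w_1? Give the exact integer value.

12

w1 = Sv₀ = (12, 7, -27, -26)
The requested component of w1 is 12.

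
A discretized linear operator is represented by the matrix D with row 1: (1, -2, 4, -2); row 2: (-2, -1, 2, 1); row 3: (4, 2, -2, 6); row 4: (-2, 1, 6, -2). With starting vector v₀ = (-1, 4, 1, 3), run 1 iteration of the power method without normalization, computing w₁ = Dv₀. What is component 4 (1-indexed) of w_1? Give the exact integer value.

w1 = Dv₀ = (1·(-1) + (-2)·4 + 4·1 + (-2)·3; (-2)·(-1) + (-1)·4 + 2·1 + 1·3; 4·(-1) + 2·4 + (-2)·1 + 6·3; (-2)·(-1) + 1·4 + 6·1 + (-2)·3) = (-11, 3, 20, 6)
The requested component of w1 is 6.

6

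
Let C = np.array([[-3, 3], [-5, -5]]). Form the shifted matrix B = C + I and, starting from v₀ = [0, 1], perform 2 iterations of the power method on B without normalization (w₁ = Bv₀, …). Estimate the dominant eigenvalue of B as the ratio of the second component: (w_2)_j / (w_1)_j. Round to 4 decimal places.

B = C + I has rows (-2, 3); (-5, -4)
w1 = Bv₀ = (3, -4)
w2 = Bw1 = (-18, 1)
Ratio: 1/-4 = -0.2500

-0.2500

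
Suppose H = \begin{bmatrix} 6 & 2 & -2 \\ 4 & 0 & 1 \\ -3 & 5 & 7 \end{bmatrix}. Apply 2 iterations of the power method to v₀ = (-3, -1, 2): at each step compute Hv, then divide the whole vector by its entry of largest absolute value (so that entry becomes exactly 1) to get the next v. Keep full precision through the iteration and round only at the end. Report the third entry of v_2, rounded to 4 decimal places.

-0.7400

Hv0 = (-24.00000, -10.00000, 18.00000); divide by -24.00000 → v1 = (1.00000, 0.41667, -0.75000)
Hv1 = (8.33333, 3.25000, -6.16667); divide by 8.33333 → v2 = (1.00000, 0.39000, -0.74000)
Requested entry of v2: 148/-200 = -0.7400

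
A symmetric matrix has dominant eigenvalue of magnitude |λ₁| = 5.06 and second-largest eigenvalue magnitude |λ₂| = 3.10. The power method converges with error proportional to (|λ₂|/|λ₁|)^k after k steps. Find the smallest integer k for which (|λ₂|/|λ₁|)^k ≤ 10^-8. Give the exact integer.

|λ₂/λ₁| = 3.10/5.06 = 0.61265
Need k ≥ ln(10^-8) / ln(0.61265) = -18.4207 / -0.4900 ≈ 37.596
Smallest integer k satisfying the bound: 38

38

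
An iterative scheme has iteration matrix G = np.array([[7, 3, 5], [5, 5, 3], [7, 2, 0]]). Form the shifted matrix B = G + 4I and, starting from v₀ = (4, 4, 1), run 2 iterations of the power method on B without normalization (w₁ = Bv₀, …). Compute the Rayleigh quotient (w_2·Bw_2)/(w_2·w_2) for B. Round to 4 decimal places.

μ ≈ 16.9555

B = G + 4I has rows (11, 3, 5); (5, 9, 3); (7, 2, 4)
w1 = Bv₀ = (11·4 + 3·4 + 5·1; 5·4 + 9·4 + 3·1; 7·4 + 2·4 + 4·1) = (61, 59, 40)
w2 = Bw1 = (11·61 + 3·59 + 5·40; 5·61 + 9·59 + 3·40; 7·61 + 2·59 + 4·40) = (1048, 956, 705)
Bw2 = (17921, 15959, 12068)
w2·Bw2 = 42545952; w2·w2 = 2509265; μ ≈ 42545952/2509265 = 16.9555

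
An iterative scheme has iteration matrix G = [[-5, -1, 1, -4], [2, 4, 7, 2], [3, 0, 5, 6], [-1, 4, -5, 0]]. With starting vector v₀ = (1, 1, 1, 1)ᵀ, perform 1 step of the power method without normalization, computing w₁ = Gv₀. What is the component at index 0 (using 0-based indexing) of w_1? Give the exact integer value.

-9

w1 = Gv₀ = ((-5)·1 + (-1)·1 + 1·1 + (-4)·1; 2·1 + 4·1 + 7·1 + 2·1; 3·1 + 0·1 + 5·1 + 6·1; (-1)·1 + 4·1 + (-5)·1 + 0·1) = (-9, 15, 14, -2)
The requested component of w1 is -9.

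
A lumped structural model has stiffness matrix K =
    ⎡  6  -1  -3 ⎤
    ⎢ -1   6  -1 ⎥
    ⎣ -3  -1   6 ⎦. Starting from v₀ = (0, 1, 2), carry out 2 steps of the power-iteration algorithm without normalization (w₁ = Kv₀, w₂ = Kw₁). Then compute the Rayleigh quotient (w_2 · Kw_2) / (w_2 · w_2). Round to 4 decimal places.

8.8959

w1 = Kv₀ = (6·0 + (-1)·1 + (-3)·2; (-1)·0 + 6·1 + (-1)·2; (-3)·0 + (-1)·1 + 6·2) = (-7, 4, 11)
w2 = Kw1 = (6·(-7) + (-1)·4 + (-3)·11; (-1)·(-7) + 6·4 + (-1)·11; (-3)·(-7) + (-1)·4 + 6·11) = (-79, 20, 83)
Kw2 = (-743, 116, 715)
w2·Kw2 = (-79)·(-743) + 20·116 + 83·715 = 120362; w2·w2 = (-79)·(-79) + 20·20 + 83·83 = 13530
λ ≈ 120362/13530 = 8.8959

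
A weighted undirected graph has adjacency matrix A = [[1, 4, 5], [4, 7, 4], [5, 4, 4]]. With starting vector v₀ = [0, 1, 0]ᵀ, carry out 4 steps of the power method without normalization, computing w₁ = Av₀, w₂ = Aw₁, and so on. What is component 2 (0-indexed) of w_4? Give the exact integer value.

w1 = Av₀ = (4, 7, 4)
w2 = Aw1 = (52, 81, 64)
w3 = Aw2 = (696, 1031, 840)
w4 = Aw3 = (9020, 13361, 10964)
The requested component of w4 is 10964.

10964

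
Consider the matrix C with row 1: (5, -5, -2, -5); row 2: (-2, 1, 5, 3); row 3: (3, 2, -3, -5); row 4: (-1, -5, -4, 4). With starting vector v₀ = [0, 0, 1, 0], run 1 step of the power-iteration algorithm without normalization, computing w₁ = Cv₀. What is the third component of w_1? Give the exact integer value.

w1 = Cv₀ = (5·0 + (-5)·0 + (-2)·1 + (-5)·0; (-2)·0 + 1·0 + 5·1 + 3·0; 3·0 + 2·0 + (-3)·1 + (-5)·0; (-1)·0 + (-5)·0 + (-4)·1 + 4·0) = (-2, 5, -3, -4)
The requested component of w1 is -3.

-3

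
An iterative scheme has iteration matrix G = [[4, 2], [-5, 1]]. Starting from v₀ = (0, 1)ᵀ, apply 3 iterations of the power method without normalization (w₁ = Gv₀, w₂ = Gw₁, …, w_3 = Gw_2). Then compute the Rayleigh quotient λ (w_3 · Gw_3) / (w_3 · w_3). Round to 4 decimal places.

w1 = Gv₀ = (2, 1)
w2 = Gw1 = (10, -9)
w3 = Gw2 = (22, -59)
Gw3 = (-30, -169)
w3·Gw3 = 22·(-30) + (-59)·(-169) = 9311; w3·w3 = 22·22 + (-59)·(-59) = 3965
λ ≈ 9311/3965 = 2.3483

2.3483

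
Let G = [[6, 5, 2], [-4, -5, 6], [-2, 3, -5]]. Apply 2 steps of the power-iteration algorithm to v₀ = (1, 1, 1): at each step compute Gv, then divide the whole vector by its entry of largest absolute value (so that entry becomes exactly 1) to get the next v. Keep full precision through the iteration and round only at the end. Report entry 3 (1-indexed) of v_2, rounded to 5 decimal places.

0.24590

Gv0 = (13.000000, -3.000000, -4.000000); divide by 13.000000 → v1 = (1.000000, -0.230769, -0.307692)
Gv1 = (4.230769, -4.692308, -1.153846); divide by -4.692308 → v2 = (-0.901639, 1.000000, 0.245902)
Requested entry of v2: -15/-61 = 0.24590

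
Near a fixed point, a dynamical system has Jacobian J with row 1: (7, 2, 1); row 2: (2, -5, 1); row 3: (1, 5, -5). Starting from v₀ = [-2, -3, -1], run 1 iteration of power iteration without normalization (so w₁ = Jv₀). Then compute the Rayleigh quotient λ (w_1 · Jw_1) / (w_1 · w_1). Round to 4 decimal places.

1.1839

w1 = Jv₀ = (-21, 10, -12)
Jw1 = (-139, -104, 89)
w1·Jw1 = (-21)·(-139) + 10·(-104) + (-12)·89 = 811; w1·w1 = (-21)·(-21) + 10·10 + (-12)·(-12) = 685
λ ≈ 811/685 = 1.1839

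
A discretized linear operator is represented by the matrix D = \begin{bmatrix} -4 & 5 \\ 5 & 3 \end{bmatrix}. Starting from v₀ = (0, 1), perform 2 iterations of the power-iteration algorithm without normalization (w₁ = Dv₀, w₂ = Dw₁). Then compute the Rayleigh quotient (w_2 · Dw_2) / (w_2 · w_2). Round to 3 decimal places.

1.412

w1 = Dv₀ = ((-4)·0 + 5·1; 5·0 + 3·1) = (5, 3)
w2 = Dw1 = ((-4)·5 + 5·3; 5·5 + 3·3) = (-5, 34)
Dw2 = (190, 77)
w2·Dw2 = (-5)·190 + 34·77 = 1668; w2·w2 = (-5)·(-5) + 34·34 = 1181
λ ≈ 1668/1181 = 1.412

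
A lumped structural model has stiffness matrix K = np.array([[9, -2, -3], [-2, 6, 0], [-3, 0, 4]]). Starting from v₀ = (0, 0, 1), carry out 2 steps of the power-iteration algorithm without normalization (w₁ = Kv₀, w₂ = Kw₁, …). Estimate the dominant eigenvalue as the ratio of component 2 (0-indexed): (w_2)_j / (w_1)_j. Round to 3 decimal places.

λ ≈ 6.250

w1 = Kv₀ = (-3, 0, 4)
w2 = Kw1 = (-39, 6, 25)
Ratio at component: 25 / 4 = 6.250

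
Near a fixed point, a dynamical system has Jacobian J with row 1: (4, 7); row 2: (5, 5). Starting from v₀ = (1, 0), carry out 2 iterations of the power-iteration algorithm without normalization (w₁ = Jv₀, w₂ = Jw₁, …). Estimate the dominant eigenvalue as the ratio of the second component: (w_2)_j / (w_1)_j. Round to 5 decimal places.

w1 = Jv₀ = (4·1 + 7·0; 5·1 + 5·0) = (4, 5)
w2 = Jw1 = (4·4 + 7·5; 5·4 + 5·5) = (51, 45)
Ratio at component: 45 / 5 = 9.00000

λ ≈ 9.00000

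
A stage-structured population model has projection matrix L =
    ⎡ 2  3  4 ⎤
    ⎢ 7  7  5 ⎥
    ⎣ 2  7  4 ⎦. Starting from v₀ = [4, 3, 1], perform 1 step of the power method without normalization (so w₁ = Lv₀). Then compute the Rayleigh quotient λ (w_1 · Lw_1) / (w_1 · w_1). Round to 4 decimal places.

w1 = Lv₀ = (2·4 + 3·3 + 4·1; 7·4 + 7·3 + 5·1; 2·4 + 7·3 + 4·1) = (21, 54, 33)
Lw1 = (336, 690, 552)
w1·Lw1 = 21·336 + 54·690 + 33·552 = 62532; w1·w1 = 21·21 + 54·54 + 33·33 = 4446
λ ≈ 62532/4446 = 14.0648

14.0648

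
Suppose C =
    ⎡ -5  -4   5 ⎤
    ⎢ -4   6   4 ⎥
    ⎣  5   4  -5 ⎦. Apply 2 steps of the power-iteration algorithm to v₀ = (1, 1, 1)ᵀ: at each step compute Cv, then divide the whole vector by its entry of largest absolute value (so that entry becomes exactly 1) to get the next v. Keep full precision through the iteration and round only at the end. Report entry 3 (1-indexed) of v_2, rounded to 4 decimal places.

-0.2353

Cv0 = (-4.00000, 6.00000, 4.00000); divide by 6.00000 → v1 = (-0.66667, 1.00000, 0.66667)
Cv1 = (2.66667, 11.33333, -2.66667); divide by 11.33333 → v2 = (0.23529, 1.00000, -0.23529)
Requested entry of v2: -16/68 = -0.2353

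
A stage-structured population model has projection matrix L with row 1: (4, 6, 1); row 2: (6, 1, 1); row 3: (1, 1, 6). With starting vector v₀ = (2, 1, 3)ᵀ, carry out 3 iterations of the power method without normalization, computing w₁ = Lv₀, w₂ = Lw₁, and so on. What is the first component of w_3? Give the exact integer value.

1733

w1 = Lv₀ = (4·2 + 6·1 + 1·3; 6·2 + 1·1 + 1·3; 1·2 + 1·1 + 6·3) = (17, 16, 21)
w2 = Lw1 = (4·17 + 6·16 + 1·21; 6·17 + 1·16 + 1·21; 1·17 + 1·16 + 6·21) = (185, 139, 159)
w3 = Lw2 = (1733, 1408, 1278)
The requested component of w3 is 1733.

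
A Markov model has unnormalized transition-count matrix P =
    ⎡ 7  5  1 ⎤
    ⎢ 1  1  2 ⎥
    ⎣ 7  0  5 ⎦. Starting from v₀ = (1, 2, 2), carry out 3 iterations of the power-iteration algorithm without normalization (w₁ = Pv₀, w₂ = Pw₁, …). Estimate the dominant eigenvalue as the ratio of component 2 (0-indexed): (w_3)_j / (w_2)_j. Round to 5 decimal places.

λ ≈ 10.94037

w1 = Pv₀ = (7·1 + 5·2 + 1·2; 1·1 + 1·2 + 2·2; 7·1 + 0·2 + 5·2) = (19, 7, 17)
w2 = Pw1 = (7·19 + 5·7 + 1·17; 1·19 + 1·7 + 2·17; 7·19 + 0·7 + 5·17) = (185, 60, 218)
w3 = Pw2 = (1813, 681, 2385)
Ratio at component: 2385 / 218 = 10.94037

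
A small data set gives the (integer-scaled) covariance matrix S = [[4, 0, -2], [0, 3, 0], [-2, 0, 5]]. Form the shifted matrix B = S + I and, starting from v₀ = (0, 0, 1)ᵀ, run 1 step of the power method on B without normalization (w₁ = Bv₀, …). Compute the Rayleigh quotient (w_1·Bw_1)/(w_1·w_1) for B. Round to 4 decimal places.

7.1000

B = S + I has rows (5, 0, -2); (0, 4, 0); (-2, 0, 6)
w1 = Bv₀ = (-2, 0, 6)
Bw1 = (-22, 0, 40)
w1·Bw1 = 284; w1·w1 = 40; μ ≈ 284/40 = 7.1000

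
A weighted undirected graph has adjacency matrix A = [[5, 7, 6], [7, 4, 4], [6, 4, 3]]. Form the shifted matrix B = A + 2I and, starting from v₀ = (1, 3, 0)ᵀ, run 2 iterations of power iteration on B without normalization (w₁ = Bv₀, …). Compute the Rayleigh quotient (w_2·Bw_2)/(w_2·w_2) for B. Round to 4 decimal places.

μ ≈ 17.5705

B = A + 2I has rows (7, 7, 6); (7, 6, 4); (6, 4, 5)
w1 = Bv₀ = (28, 25, 18)
w2 = Bw1 = (479, 418, 358)
Bw2 = (8427, 7293, 6336)
w2·Bw2 = 9353295; w2·w2 = 532329; μ ≈ 9353295/532329 = 17.5705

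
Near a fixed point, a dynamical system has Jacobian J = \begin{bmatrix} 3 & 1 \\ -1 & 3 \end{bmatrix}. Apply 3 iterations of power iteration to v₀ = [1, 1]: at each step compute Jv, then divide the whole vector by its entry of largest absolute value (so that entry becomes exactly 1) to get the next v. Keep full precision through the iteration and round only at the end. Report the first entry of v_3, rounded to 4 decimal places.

1.0000

Jv0 = (4.00000, 2.00000); divide by 4.00000 → v1 = (1.00000, 0.50000)
Jv1 = (3.50000, 0.50000); divide by 3.50000 → v2 = (1.00000, 0.14286)
Jv2 = (3.14286, -0.57143); divide by 3.14286 → v3 = (1.00000, -0.18182)
Requested entry of v3: 44/44 = 1.0000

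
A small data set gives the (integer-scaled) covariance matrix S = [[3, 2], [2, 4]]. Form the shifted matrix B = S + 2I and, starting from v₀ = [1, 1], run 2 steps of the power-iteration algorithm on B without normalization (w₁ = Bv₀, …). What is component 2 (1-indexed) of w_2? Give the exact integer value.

62

B = S + 2I has rows (5, 2); (2, 6)
w1 = Bv₀ = (5·1 + 2·1; 2·1 + 6·1) = (7, 8)
w2 = Bw1 = (5·7 + 2·8; 2·7 + 6·8) = (51, 62)
Requested component of w2: 62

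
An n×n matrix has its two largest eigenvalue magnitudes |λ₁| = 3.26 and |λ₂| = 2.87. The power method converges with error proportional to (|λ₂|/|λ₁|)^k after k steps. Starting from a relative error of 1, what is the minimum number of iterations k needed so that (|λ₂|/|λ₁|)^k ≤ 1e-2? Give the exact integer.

|λ₂/λ₁| = 2.87/3.26 = 0.88037
Need k ≥ ln(1e-2) / ln(0.88037) = -4.6052 / -0.1274 ≈ 36.143
Smallest integer k satisfying the bound: 37

37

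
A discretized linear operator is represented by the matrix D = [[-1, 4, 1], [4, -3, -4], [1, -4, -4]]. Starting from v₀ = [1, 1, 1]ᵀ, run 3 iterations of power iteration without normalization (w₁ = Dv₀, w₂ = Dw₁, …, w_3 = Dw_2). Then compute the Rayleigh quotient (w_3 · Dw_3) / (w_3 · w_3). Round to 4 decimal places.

w1 = Dv₀ = (4, -3, -7)
w2 = Dw1 = (-23, 53, 44)
w3 = Dw2 = (279, -427, -411)
Dw3 = (-2398, 4041, 3631)
w3·Dw3 = 279·(-2398) + (-427)·4041 + (-411)·3631 = -3886890; w3·w3 = 279·279 + (-427)·(-427) + (-411)·(-411) = 429091
λ ≈ -3886890/429091 = -9.0584

λ ≈ -9.0584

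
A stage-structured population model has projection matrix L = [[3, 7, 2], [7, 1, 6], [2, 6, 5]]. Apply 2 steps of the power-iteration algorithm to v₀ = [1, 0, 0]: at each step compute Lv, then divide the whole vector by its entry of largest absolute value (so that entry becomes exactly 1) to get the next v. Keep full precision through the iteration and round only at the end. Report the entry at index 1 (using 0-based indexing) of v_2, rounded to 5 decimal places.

0.64516

Lv0 = (3.000000, 7.000000, 2.000000); divide by 7.000000 → v1 = (0.428571, 1.000000, 0.285714)
Lv1 = (8.857143, 5.714286, 8.285714); divide by 8.857143 → v2 = (1.000000, 0.645161, 0.935484)
Requested entry of v2: 40/62 = 0.64516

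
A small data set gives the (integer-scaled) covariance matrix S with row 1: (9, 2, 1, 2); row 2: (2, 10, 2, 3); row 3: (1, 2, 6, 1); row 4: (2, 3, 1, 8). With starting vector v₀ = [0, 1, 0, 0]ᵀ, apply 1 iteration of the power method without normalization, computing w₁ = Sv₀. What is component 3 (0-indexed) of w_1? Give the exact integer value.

3

w1 = Sv₀ = (9·0 + 2·1 + 1·0 + 2·0; 2·0 + 10·1 + 2·0 + 3·0; 1·0 + 2·1 + 6·0 + 1·0; 2·0 + 3·1 + 1·0 + 8·0) = (2, 10, 2, 3)
The requested component of w1 is 3.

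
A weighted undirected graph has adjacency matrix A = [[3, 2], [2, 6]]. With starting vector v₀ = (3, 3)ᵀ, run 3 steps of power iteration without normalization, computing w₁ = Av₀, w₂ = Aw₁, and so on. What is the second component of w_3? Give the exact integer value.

w1 = Av₀ = (15, 24)
w2 = Aw1 = (93, 174)
w3 = Aw2 = (627, 1230)
The requested component of w3 is 1230.

1230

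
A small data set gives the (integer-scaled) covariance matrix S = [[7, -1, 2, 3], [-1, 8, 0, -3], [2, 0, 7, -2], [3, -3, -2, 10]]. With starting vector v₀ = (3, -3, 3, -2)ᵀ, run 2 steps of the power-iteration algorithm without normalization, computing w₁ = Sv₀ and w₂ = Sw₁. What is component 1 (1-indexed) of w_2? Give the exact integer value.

w1 = Sv₀ = (24, -21, 31, -8)
w2 = Sw1 = (227, -168, 281, -7)
The requested component of w2 is 227.

227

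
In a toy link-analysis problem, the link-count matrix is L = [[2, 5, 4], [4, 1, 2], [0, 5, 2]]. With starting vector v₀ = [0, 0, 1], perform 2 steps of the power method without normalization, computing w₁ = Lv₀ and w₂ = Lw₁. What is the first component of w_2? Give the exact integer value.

26

w1 = Lv₀ = (4, 2, 2)
w2 = Lw1 = (26, 22, 14)
The requested component of w2 is 26.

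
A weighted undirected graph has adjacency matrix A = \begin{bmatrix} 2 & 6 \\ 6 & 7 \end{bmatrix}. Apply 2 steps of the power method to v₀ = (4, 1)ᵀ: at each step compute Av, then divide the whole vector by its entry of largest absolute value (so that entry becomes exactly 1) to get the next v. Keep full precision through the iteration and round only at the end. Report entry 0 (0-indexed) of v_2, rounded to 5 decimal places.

0.71096

Av0 = (14.000000, 31.000000); divide by 31.000000 → v1 = (0.451613, 1.000000)
Av1 = (6.903226, 9.709677); divide by 9.709677 → v2 = (0.710963, 1.000000)
Requested entry of v2: 214/301 = 0.71096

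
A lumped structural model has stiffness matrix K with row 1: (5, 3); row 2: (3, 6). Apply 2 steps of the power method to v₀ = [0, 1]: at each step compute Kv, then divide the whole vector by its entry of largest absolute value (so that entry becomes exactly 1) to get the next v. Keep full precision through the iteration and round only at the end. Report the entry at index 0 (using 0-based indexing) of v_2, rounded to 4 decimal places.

Kv0 = (3.00000, 6.00000); divide by 6.00000 → v1 = (0.50000, 1.00000)
Kv1 = (5.50000, 7.50000); divide by 7.50000 → v2 = (0.73333, 1.00000)
Requested entry of v2: 33/45 = 0.7333

0.7333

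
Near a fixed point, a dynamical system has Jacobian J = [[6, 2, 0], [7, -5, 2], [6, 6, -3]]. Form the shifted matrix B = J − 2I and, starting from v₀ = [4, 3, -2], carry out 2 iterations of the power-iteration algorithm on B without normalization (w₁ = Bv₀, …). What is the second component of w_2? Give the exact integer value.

237

B = J − 2I has rows (4, 2, 0); (7, -7, 2); (6, 6, -5)
w1 = Bv₀ = (4·4 + 2·3 + 0·(-2); 7·4 + (-7)·3 + 2·(-2); 6·4 + 6·3 + (-5)·(-2)) = (22, 3, 52)
w2 = Bw1 = (4·22 + 2·3 + 0·52; 7·22 + (-7)·3 + 2·52; 6·22 + 6·3 + (-5)·52) = (94, 237, -110)
Requested component of w2: 237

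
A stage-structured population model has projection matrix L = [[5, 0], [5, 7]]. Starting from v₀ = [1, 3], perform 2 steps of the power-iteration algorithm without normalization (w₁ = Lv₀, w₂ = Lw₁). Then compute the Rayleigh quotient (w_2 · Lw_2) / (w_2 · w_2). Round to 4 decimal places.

w1 = Lv₀ = (5, 26)
w2 = Lw1 = (25, 207)
Lw2 = (125, 1574)
w2·Lw2 = 25·125 + 207·1574 = 328943; w2·w2 = 25·25 + 207·207 = 43474
λ ≈ 328943/43474 = 7.5664

7.5664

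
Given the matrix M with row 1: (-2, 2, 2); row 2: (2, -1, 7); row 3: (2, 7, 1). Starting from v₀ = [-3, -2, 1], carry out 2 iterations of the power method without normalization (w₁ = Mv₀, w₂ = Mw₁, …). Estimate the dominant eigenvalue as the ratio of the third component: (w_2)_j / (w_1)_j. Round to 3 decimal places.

w1 = Mv₀ = (4, 3, -19)
w2 = Mw1 = (-40, -128, 10)
Ratio at component: 10 / -19 = -0.526

-0.526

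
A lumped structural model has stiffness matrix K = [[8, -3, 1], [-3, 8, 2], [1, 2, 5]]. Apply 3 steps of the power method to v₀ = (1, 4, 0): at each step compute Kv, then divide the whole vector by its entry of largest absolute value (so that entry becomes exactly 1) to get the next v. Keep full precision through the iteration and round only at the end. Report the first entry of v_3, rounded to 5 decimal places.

-0.59718

Kv0 = (-4.000000, 29.000000, 9.000000); divide by 29.000000 → v1 = (-0.137931, 1.000000, 0.310345)
Kv1 = (-3.793103, 9.034483, 3.413793); divide by 9.034483 → v2 = (-0.419847, 1.000000, 0.377863)
Kv2 = (-5.980916, 10.015267, 3.469466); divide by 10.015267 → v3 = (-0.597180, 1.000000, 0.346418)
Requested entry of v3: -1567/2624 = -0.59718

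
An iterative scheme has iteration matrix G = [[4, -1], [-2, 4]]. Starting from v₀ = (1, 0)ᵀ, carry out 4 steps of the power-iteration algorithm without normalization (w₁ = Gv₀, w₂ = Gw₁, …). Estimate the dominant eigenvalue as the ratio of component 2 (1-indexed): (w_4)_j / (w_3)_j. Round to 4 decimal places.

λ ≈ 5.7600

w1 = Gv₀ = (4, -2)
w2 = Gw1 = (18, -16)
w3 = Gw2 = (88, -100)
w4 = Gw3 = (452, -576)
Ratio at component: -576 / -100 = 5.7600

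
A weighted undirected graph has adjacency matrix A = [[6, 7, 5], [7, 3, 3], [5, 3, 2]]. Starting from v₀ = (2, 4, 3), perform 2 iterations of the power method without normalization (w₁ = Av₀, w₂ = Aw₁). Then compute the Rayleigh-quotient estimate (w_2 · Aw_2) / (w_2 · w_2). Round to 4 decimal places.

w1 = Av₀ = (6·2 + 7·4 + 5·3; 7·2 + 3·4 + 3·3; 5·2 + 3·4 + 2·3) = (55, 35, 28)
w2 = Aw1 = (6·55 + 7·35 + 5·28; 7·55 + 3·35 + 3·28; 5·55 + 3·35 + 2·28) = (715, 574, 436)
Aw2 = (10488, 8035, 6169)
w2·Aw2 = 715·10488 + 574·8035 + 436·6169 = 14800694; w2·w2 = 715·715 + 574·574 + 436·436 = 1030797
λ ≈ 14800694/1030797 = 14.3585

14.3585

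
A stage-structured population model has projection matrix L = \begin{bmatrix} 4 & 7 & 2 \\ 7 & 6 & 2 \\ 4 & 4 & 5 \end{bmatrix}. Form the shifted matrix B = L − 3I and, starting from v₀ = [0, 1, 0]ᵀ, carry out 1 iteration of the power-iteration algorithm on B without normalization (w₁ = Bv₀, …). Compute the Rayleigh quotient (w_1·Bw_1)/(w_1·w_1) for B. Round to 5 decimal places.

B = L − 3I has rows (1, 7, 2); (7, 3, 2); (4, 4, 2)
w1 = Bv₀ = (1·0 + 7·1 + 2·0; 7·0 + 3·1 + 2·0; 4·0 + 4·1 + 2·0) = (7, 3, 4)
Bw1 = (36, 66, 48)
w1·Bw1 = 642; w1·w1 = 74; μ ≈ 642/74 = 8.67568

8.67568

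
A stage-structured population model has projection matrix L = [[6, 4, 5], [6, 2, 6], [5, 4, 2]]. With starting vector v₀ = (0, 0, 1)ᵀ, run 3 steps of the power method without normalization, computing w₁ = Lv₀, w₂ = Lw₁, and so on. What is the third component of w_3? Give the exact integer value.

642

w1 = Lv₀ = (5, 6, 2)
w2 = Lw1 = (64, 54, 53)
w3 = Lw2 = (865, 810, 642)
The requested component of w3 is 642.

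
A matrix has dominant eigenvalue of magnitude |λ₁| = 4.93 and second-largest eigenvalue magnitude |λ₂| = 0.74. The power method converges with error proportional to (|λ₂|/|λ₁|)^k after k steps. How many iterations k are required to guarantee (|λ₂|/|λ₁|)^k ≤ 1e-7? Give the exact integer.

9

|λ₂/λ₁| = 0.74/4.93 = 0.15010
Need k ≥ ln(1e-7) / ln(0.15010) = -16.1181 / -1.8964 ≈ 8.499
Smallest integer k satisfying the bound: 9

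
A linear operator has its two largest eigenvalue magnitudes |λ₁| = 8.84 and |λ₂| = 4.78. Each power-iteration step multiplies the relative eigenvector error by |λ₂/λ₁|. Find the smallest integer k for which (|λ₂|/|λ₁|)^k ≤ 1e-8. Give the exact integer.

|λ₂/λ₁| = 4.78/8.84 = 0.54072
Need k ≥ ln(1e-8) / ln(0.54072) = -18.4207 / -0.6148 ≈ 29.960
Smallest integer k satisfying the bound: 30

30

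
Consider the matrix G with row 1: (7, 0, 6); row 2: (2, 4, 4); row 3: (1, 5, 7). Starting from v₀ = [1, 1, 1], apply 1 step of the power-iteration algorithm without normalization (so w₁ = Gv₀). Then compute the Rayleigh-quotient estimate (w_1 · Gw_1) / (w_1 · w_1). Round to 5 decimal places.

w1 = Gv₀ = (7·1 + 0·1 + 6·1; 2·1 + 4·1 + 4·1; 1·1 + 5·1 + 7·1) = (13, 10, 13)
Gw1 = (169, 118, 154)
w1·Gw1 = 13·169 + 10·118 + 13·154 = 5379; w1·w1 = 13·13 + 10·10 + 13·13 = 438
λ ≈ 5379/438 = 12.28082

12.28082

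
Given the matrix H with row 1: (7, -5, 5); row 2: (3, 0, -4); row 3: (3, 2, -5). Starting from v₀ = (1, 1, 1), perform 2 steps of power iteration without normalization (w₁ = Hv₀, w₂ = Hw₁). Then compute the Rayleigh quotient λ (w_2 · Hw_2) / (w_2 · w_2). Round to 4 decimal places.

λ ≈ 6.3876

w1 = Hv₀ = (7·1 + (-5)·1 + 5·1; 3·1 + 0·1 + (-4)·1; 3·1 + 2·1 + (-5)·1) = (7, -1, 0)
w2 = Hw1 = (7·7 + (-5)·(-1) + 5·0; 3·7 + 0·(-1) + (-4)·0; 3·7 + 2·(-1) + (-5)·0) = (54, 21, 19)
Hw2 = (368, 86, 109)
w2·Hw2 = 54·368 + 21·86 + 19·109 = 23749; w2·w2 = 54·54 + 21·21 + 19·19 = 3718
λ ≈ 23749/3718 = 6.3876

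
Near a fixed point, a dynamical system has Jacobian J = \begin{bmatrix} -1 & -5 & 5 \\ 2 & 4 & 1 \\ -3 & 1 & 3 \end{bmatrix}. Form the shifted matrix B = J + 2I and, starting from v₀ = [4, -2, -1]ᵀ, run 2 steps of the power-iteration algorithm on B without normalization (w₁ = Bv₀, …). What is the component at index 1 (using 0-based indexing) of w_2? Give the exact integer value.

B = J + 2I has rows (1, -5, 5); (2, 6, 1); (-3, 1, 5)
w1 = Bv₀ = (1·4 + (-5)·(-2) + 5·(-1); 2·4 + 6·(-2) + 1·(-1); (-3)·4 + 1·(-2) + 5·(-1)) = (9, -5, -19)
w2 = Bw1 = (1·9 + (-5)·(-5) + 5·(-19); 2·9 + 6·(-5) + 1·(-19); (-3)·9 + 1·(-5) + 5·(-19)) = (-61, -31, -127)
Requested component of w2: -31

-31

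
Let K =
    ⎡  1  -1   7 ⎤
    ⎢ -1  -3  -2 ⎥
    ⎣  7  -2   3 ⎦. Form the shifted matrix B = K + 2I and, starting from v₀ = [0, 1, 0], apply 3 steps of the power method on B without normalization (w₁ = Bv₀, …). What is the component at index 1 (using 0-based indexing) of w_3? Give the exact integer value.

40

B = K + 2I has rows (3, -1, 7); (-1, -1, -2); (7, -2, 5)
w1 = Bv₀ = (3·0 + (-1)·1 + 7·0; (-1)·0 + (-1)·1 + (-2)·0; 7·0 + (-2)·1 + 5·0) = (-1, -1, -2)
w2 = Bw1 = (3·(-1) + (-1)·(-1) + 7·(-2); (-1)·(-1) + (-1)·(-1) + (-2)·(-2); 7·(-1) + (-2)·(-1) + 5·(-2)) = (-16, 6, -15)
w3 = Bw2 = (-159, 40, -199)
Requested component of w3: 40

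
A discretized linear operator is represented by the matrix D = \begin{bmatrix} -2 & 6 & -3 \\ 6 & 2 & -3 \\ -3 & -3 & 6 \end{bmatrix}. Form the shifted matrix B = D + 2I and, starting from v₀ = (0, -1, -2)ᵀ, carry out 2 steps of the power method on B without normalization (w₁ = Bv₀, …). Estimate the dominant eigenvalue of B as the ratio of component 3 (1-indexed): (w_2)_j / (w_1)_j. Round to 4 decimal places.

8.4615

B = D + 2I has rows (0, 6, -3); (6, 4, -3); (-3, -3, 8)
w1 = Bv₀ = (0, 2, -13)
w2 = Bw1 = (51, 47, -110)
Ratio: -110/-13 = 8.4615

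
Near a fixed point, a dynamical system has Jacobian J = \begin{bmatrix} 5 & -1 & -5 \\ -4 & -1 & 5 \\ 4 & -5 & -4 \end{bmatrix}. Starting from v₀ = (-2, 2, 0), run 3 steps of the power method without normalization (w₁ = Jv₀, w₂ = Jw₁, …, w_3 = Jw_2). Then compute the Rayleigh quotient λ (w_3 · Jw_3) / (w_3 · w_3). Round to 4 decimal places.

-1.8442

w1 = Jv₀ = (-12, 6, -18)
w2 = Jw1 = (24, -48, -6)
w3 = Jw2 = (198, -78, 360)
Jw3 = (-732, 1086, -258)
w3·Jw3 = 198·(-732) + (-78)·1086 + 360·(-258) = -322524; w3·w3 = 198·198 + (-78)·(-78) + 360·360 = 174888
λ ≈ -322524/174888 = -1.8442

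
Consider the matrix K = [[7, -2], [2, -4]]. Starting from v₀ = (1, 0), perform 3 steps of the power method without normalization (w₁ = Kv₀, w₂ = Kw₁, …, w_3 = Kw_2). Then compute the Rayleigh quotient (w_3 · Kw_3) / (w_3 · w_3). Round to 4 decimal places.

λ ≈ 6.5017

w1 = Kv₀ = (7, 2)
w2 = Kw1 = (45, 6)
w3 = Kw2 = (303, 66)
Kw3 = (1989, 342)
w3·Kw3 = 303·1989 + 66·342 = 625239; w3·w3 = 303·303 + 66·66 = 96165
λ ≈ 625239/96165 = 6.5017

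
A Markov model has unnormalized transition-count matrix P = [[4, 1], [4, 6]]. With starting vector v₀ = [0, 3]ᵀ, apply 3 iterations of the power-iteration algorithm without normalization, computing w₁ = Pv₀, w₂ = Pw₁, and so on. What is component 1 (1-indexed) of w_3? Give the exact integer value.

240

w1 = Pv₀ = (4·0 + 1·3; 4·0 + 6·3) = (3, 18)
w2 = Pw1 = (4·3 + 1·18; 4·3 + 6·18) = (30, 120)
w3 = Pw2 = (240, 840)
The requested component of w3 is 240.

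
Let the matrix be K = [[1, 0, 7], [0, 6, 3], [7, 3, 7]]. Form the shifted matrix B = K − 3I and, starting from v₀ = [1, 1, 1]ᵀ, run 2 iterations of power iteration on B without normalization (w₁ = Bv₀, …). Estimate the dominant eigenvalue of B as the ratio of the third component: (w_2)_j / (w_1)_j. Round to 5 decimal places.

B = K − 3I has rows (-2, 0, 7); (0, 3, 3); (7, 3, 4)
w1 = Bv₀ = (5, 6, 14)
w2 = Bw1 = (88, 60, 109)
Ratio: 109/14 = 7.78571

μ ≈ 7.78571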